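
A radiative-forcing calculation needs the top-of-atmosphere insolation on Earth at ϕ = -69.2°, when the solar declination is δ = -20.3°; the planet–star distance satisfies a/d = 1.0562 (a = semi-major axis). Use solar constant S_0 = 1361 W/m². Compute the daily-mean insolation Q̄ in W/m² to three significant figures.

Q̄ ≈ 493 W/m²

cos h₀ = −tan(-69.2°) tan(-20.300°) = -0.9738, h₀ = 2.9122 rad.
Bracket: h₀ sin ϕ sin δ + cos ϕ cos δ sin h₀ = 2.9122×-0.93483×-0.34694 + 0.35511×0.93789×0.22741 = 0.944514 + 0.075740 = 1.020254.
Inverse-square distance factor (a/d)² = 1.0562² = 1.115558.
Q̄ = (S_0/π) × 1.115558 × [bracket] = (1361/π) × 1.115558 × 1.020254 = 493.1 W/m².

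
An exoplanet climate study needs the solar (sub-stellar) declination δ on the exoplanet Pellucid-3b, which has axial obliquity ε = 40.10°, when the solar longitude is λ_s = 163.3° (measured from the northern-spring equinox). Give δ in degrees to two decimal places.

sin δ = sin ε · sin λ_s = sin 40.10° × sin 163.3° = 0.185096.
δ = arcsin(0.185096) = +10.67°.

δ = +10.67°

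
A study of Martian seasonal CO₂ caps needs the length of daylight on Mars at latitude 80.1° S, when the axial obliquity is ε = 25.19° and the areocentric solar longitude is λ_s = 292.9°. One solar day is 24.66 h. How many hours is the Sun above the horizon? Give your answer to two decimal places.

24.66 h

sin δ = sin 25.19° × sin 292.9° = -0.39208, so δ = -23.084°.
Sunrise equation: cos H₀ = −tan φ · tan δ = -2.4420 ≤ −1, so the Sun never sets (polar day) and H₀ = π.
Daylight = 2H₀/(2π) × 24.66 h = (3.1416/π) × 24.66 = 24.66 h.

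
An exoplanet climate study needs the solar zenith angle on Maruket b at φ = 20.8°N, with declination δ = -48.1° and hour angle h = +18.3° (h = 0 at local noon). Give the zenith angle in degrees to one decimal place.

cos θ_z = sin φ sin δ + cos φ cos δ cos h = -0.264310 + 0.592733 = 0.328423.
θ_z = arccos(0.328423) = 70.8°.

θ_z = 70.8°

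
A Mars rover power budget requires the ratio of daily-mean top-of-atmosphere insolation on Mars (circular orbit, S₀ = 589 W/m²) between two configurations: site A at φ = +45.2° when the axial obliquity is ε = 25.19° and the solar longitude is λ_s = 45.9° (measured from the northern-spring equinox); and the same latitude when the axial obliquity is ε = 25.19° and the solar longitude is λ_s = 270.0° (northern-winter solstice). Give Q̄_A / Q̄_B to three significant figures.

Q̄_A / Q̄_B ≈ 4.43

— Configuration A (φ=+45.2°):
Solar declination: sin δ = sin ε · sin λ_s = sin 25.19° × sin 45.9° = 0.30565, so δ = +17.797°.
cos H₀ = −tan(+45.2°) tan(+17.797°) = -0.3233, H₀ = 1.9000 rad.
Bracket: H₀ sin φ sin δ + cos φ cos δ sin H₀ = 1.9000×0.70957×0.30565 + 0.70463×0.95214×0.94631 = 0.412072 + 0.634885 = 1.046957.
Q̄ = (S₀/π) × [bracket] = (589/π) × 1.046957 = 196.29 W/m².
— Configuration B (φ=+45.2°):
Solar declination: sin δ = sin ε · sin λ_s = sin 25.19° × sin 270.0° = -0.42562, so δ = -25.190°.
cos H₀ = −tan(+45.2°) tan(-25.190°) = 0.4736, H₀ = 1.0774 rad.
Bracket: H₀ sin φ sin δ + cos φ cos δ sin H₀ = 1.0774×0.70957×-0.42562 + 0.70463×0.90490×0.88072 = -0.325383 + 0.561564 = 0.236181.
Q̄ = (S₀/π) × [bracket] = (589/π) × 0.236181 = 44.280 W/m².
Ratio Q̄_A / Q̄_B = 196.29 / 44.280 = 4.433.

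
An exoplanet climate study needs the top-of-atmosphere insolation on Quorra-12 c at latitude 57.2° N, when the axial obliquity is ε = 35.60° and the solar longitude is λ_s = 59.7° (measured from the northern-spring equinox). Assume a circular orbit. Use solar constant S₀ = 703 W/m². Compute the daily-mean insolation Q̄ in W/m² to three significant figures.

Q̄ ≈ 300 W/m²

Solar declination: sin δ = sin ε · sin λ_s = sin 35.60° × sin 59.7° = 0.50260, so δ = +30.172°.
cos H₀ = −tan(+57.2°) tan(+30.172°) = -0.9021, H₀ = 2.6954 rad.
Bracket: H₀ sin φ sin δ + cos φ cos δ sin H₀ = 2.6954×0.84057×0.50260 + 0.54171×0.86452×0.43152 = 1.138727 + 0.202089 = 1.340816.
Q̄ = (S₀/π) × [bracket] = (703/π) × 1.340816 = 300.0 W/m².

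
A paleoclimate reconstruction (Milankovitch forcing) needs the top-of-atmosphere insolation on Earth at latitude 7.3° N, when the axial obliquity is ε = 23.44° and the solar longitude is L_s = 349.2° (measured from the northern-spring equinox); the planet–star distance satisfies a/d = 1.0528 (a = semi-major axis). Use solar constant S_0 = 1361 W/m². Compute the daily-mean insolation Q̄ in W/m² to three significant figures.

Q̄ ≈ 468 W/m²

Solar declination: sin δ = sin ε · sin L_s = sin 23.44° × sin 349.2° = -0.07454, so δ = -4.275°.
cos h₀ = −tan(+7.3°) tan(-4.275°) = 0.0096, h₀ = 1.5612 rad.
Bracket: h₀ sin ϕ sin δ + cos ϕ cos δ sin h₀ = 1.5612×0.12706×-0.07454 + 0.99189×0.99722×0.99995 = -0.014786 + 0.989083 = 0.974297.
Inverse-square distance factor (a/d)² = 1.0528² = 1.108388.
Q̄ = (S_0/π) × 1.108388 × [bracket] = (1361/π) × 1.108388 × 0.974297 = 467.8 W/m².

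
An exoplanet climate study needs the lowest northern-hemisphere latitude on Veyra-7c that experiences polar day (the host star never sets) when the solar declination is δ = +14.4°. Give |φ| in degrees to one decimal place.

Polar day requires cos H₀ = −tan φ tan δ ≤ −1, i.e. tan φ tan δ ≥ 1.
The boundary is |tan φ| · |tan δ| = 1, so |φ| = 90° − |δ| = 90° − 14.4° = 75.6° in the northern hemisphere.

|φ| = 75.6°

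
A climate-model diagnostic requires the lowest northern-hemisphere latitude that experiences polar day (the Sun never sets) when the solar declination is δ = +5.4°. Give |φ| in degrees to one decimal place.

|φ| = 84.6°

Polar day requires cos H₀ = −tan φ tan δ ≤ −1, i.e. tan φ tan δ ≥ 1.
The boundary is |tan φ| · |tan δ| = 1, so |φ| = 90° − |δ| = 90° − 5.4° = 84.6° in the northern hemisphere.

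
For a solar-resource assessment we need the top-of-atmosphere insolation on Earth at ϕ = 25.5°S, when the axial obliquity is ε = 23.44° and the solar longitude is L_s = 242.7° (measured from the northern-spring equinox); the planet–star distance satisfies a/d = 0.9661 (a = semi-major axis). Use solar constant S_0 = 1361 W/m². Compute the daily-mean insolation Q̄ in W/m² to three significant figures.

Q̄ ≈ 444 W/m²

Solar declination: sin δ = sin ε · sin L_s = sin 23.44° × sin 242.7° = -0.35348, so δ = -20.700°.
cos h₀ = −tan(-25.5°) tan(-20.700°) = -0.1802, h₀ = 1.7520 rad.
Bracket: h₀ sin ϕ sin δ + cos ϕ cos δ sin h₀ = 1.7520×-0.43051×-0.35348 + 0.90259×0.93544×0.98362 = 0.266614 + 0.830489 = 1.097103.
Inverse-square distance factor (a/d)² = 0.9661² = 0.933349.
Q̄ = (S_0/π) × 0.933349 × [bracket] = (1361/π) × 0.933349 × 1.097103 = 443.6 W/m².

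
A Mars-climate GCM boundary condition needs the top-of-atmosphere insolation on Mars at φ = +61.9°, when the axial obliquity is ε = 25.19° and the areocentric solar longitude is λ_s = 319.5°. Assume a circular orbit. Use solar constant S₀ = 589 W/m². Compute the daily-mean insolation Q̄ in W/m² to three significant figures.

Q̄ ≈ 25.7 W/m²

sin δ = sin 25.19° × sin 319.5° = -0.27642, so δ = -16.047°.
cos H₀ = −tan(+61.9°) tan(-16.047°) = 0.5387, H₀ = 1.0019 rad.
Bracket: H₀ sin φ sin δ + cos φ cos δ sin H₀ = 1.0019×0.88213×-0.27642 + 0.47101×0.96104×0.84251 = -0.244302 + 0.381370 = 0.137068.
Q̄ = (S₀/π) × [bracket] = (589/π) × 0.137068 = 25.70 W/m².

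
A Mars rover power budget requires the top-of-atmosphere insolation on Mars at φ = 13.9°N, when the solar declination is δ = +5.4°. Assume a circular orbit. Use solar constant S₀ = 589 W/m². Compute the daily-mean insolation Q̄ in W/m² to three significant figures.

Q̄ ≈ 188 W/m²

cos H₀ = −tan(+13.9°) tan(+5.400°) = -0.0234, H₀ = 1.5942 rad.
Bracket: H₀ sin φ sin δ + cos φ cos δ sin H₀ = 1.5942×0.24023×0.09411 + 0.97072×0.99556×0.99973 = 0.036042 + 0.966149 = 1.002191.
Q̄ = (S₀/π) × [bracket] = (589/π) × 1.002191 = 187.9 W/m².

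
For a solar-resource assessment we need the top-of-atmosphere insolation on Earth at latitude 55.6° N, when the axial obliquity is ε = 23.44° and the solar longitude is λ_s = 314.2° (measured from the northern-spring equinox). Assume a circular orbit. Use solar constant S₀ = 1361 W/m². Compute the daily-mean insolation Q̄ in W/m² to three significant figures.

Q̄ ≈ 97.0 W/m²

Solar declination: sin δ = sin ε · sin λ_s = sin 23.44° × sin 314.2° = -0.28518, so δ = -16.570°.
cos H₀ = −tan(+55.6°) tan(-16.570°) = 0.4345, H₀ = 1.1213 rad.
Bracket: H₀ sin φ sin δ + cos φ cos δ sin H₀ = 1.1213×0.82511×-0.28518 + 0.56497×0.95847×0.90065 = -0.263847 + 0.487708 = 0.223861.
Q̄ = (S₀/π) × [bracket] = (1361/π) × 0.223861 = 96.98 W/m².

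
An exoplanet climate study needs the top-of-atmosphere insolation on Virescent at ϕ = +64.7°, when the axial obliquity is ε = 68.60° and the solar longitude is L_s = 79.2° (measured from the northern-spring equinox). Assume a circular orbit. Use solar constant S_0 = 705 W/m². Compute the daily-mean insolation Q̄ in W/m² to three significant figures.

Solar declination: sin δ = sin ε · sin L_s = sin 68.60° × sin 79.2° = 0.91456, so δ = +66.144°.
cos h₀ = −tan(+64.7°) tan(+66.144°) = -4.7838 ≤ −1 ⇒ polar day, h₀ = π.
Bracket: h₀ sin ϕ sin δ + cos ϕ cos δ sin h₀ = 3.1416×0.90408×0.91456 + 0.42736×0.40444×0.00000 = 2.597586 + 0.000000 = 2.597586.
Q̄ = (S_0/π) × [bracket] = (705/π) × 2.597586 = 582.9 W/m².

Q̄ ≈ 583 W/m²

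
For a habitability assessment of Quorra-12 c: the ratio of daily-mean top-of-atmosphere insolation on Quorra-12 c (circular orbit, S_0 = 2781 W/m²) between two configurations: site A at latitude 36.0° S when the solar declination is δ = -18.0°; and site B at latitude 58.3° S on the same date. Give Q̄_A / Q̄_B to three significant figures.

— Configuration A (ϕ=-36.0°):
cos h₀ = −tan(-36.0°) tan(-18.000°) = -0.2361, h₀ = 1.8091 rad.
Bracket: h₀ sin ϕ sin δ + cos ϕ cos δ sin h₀ = 1.8091×-0.58779×-0.30902 + 0.80902×0.95106×0.97174 = 0.328603 + 0.747683 = 1.076286.
Q̄ = (S_0/π) × [bracket] = (2781/π) × 1.076286 = 952.75 W/m².
— Configuration B (ϕ=-58.3°):
cos h₀ = −tan(-58.3°) tan(-18.000°) = -0.5261, h₀ = 2.1248 rad.
Bracket: h₀ sin ϕ sin δ + cos ϕ cos δ sin h₀ = 2.1248×-0.85081×-0.30902 + 0.52547×0.95106×0.85043 = 0.558647 + 0.425005 = 0.983652.
Q̄ = (S_0/π) × [bracket] = (2781/π) × 0.983652 = 870.75 W/m².
Ratio Q̄_A / Q̄_B = 952.75 / 870.75 = 1.094.

Q̄_A / Q̄_B ≈ 1.09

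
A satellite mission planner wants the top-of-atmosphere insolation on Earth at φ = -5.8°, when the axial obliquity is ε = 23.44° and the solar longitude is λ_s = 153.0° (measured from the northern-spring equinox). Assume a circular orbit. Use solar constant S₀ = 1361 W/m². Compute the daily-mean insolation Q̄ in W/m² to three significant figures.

Solar declination: sin δ = sin ε · sin λ_s = sin 23.44° × sin 153.0° = 0.18059, so δ = +10.404°.
cos H₀ = −tan(-5.8°) tan(+10.404°) = 0.0187, H₀ = 1.5521 rad.
Bracket: H₀ sin φ sin δ + cos φ cos δ sin H₀ = 1.5521×-0.10106×0.18059 + 0.99488×0.98356×0.99983 = -0.028326 + 0.978358 = 0.950032.
Q̄ = (S₀/π) × [bracket] = (1361/π) × 0.950032 = 411.6 W/m².

Q̄ ≈ 412 W/m²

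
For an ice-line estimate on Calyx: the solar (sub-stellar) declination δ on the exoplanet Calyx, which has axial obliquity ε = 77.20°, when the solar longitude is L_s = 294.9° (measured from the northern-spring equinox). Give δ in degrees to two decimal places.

δ = -62.19°

sin δ = sin ε · sin L_s = sin 77.20° × sin 294.9° = -0.884503.
δ = arcsin(-0.884503) = -62.19°.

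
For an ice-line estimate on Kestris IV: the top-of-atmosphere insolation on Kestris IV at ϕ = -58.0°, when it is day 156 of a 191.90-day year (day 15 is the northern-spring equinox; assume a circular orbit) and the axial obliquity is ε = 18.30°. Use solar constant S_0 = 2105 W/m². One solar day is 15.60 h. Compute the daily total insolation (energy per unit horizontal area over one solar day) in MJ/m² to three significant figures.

Solar longitude: L_s = 360° × (156 − 15)/191.90 = 264.513°.
sin δ = sin 18.30° × sin 264.513° = -0.31255, so δ = -18.213°.
cos h₀ = −tan(-58.0°) tan(-18.213°) = -0.5266, h₀ = 2.1254 rad.
Bracket: h₀ sin ϕ sin δ + cos ϕ cos δ sin h₀ = 2.1254×-0.84805×-0.31255 + 0.52992×0.94990×0.85013 = 0.563354 + 0.427931 = 0.991285.
Q̄ = (S_0/π) × [bracket] = (2105/π) × 0.991285 = 664.20 W/m².
Daily total = Q̄ × 15.60 h × 3600 s/h = 664.20 × 15.60 × 3600 / 10⁶ = 37.30 MJ/m².

37.3 MJ/m²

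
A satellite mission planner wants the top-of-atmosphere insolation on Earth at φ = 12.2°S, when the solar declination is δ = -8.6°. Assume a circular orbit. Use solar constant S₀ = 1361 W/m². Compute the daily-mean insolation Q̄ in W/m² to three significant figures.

Q̄ ≈ 440 W/m²

cos H₀ = −tan(-12.2°) tan(-8.600°) = -0.0327, H₀ = 1.6035 rad.
Bracket: H₀ sin φ sin δ + cos φ cos δ sin H₀ = 1.6035×-0.21132×-0.14954 + 0.97742×0.98876×0.99947 = 0.050672 + 0.965922 = 1.016594.
Q̄ = (S₀/π) × [bracket] = (1361/π) × 1.016594 = 440.4 W/m².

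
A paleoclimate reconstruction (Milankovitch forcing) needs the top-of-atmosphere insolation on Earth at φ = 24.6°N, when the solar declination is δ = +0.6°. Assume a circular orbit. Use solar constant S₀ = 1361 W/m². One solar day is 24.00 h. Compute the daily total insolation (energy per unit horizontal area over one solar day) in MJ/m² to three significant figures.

34.3 MJ/m²

cos H₀ = −tan(+24.6°) tan(+0.600°) = -0.0048, H₀ = 1.5756 rad.
Bracket: H₀ sin φ sin δ + cos φ cos δ sin H₀ = 1.5756×0.41628×0.01047 + 0.90924×0.99995×0.99999 = 0.006867 + 0.909185 = 0.916052.
Q̄ = (S₀/π) × [bracket] = (1361/π) × 0.916052 = 396.85 W/m².
Daily total = Q̄ × 24.00 h × 3600 s/h = 396.85 × 24.00 × 3600 / 10⁶ = 34.29 MJ/m².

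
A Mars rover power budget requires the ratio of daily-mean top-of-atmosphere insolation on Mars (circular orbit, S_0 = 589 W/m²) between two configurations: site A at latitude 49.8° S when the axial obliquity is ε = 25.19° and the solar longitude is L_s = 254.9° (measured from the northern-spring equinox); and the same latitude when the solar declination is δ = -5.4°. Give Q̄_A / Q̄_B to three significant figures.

Q̄_A / Q̄_B ≈ 1.54

— Configuration A (ϕ=-49.8°):
Solar declination: sin δ = sin ε · sin L_s = sin 25.19° × sin 254.9° = -0.41093, so δ = -24.263°.
cos h₀ = −tan(-49.8°) tan(-24.263°) = -0.5334, h₀ = 2.1334 rad.
Bracket: h₀ sin ϕ sin δ + cos ϕ cos δ sin h₀ = 2.1334×-0.76380×-0.41093 + 0.64546×0.91167×0.84588 = 0.669607 + 0.497755 = 1.167362.
Q̄ = (S_0/π) × [bracket] = (589/π) × 1.167362 = 218.86 W/m².
— Configuration B (ϕ=-49.8°):
cos h₀ = −tan(-49.8°) tan(-5.400°) = -0.1119, h₀ = 1.6829 rad.
Bracket: h₀ sin ϕ sin δ + cos ϕ cos δ sin h₀ = 1.6829×-0.76380×-0.09411 + 0.64546×0.99556×0.99372 = 0.120969 + 0.638559 = 0.759528.
Q̄ = (S_0/π) × [bracket] = (589/π) × 0.759528 = 142.40 W/m².
Ratio Q̄_A / Q̄_B = 218.86 / 142.40 = 1.537.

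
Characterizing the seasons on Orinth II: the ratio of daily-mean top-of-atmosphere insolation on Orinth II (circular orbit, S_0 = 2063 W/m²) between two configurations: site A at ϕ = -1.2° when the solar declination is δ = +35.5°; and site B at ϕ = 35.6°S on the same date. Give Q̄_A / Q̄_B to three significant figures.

— Configuration A (ϕ=-1.2°):
cos h₀ = −tan(-1.2°) tan(+35.500°) = 0.0149, h₀ = 1.5559 rad.
Bracket: h₀ sin ϕ sin δ + cos ϕ cos δ sin h₀ = 1.5559×-0.02094×0.58070 + 0.99978×0.81412×0.99989 = -0.018920 + 0.813851 = 0.794931.
Q̄ = (S_0/π) × [bracket] = (2063/π) × 0.794931 = 522.01 W/m².
— Configuration B (ϕ=-35.6°):
cos h₀ = −tan(-35.6°) tan(+35.500°) = 0.5107, h₀ = 1.0348 rad.
Bracket: h₀ sin ϕ sin δ + cos ϕ cos δ sin h₀ = 1.0348×-0.58212×0.58070 + 0.81310×0.81412×0.85978 = -0.349801 + 0.569141 = 0.219340.
Q̄ = (S_0/π) × [bracket] = (2063/π) × 0.219340 = 144.03 W/m².
Ratio Q̄_A / Q̄_B = 522.01 / 144.03 = 3.624.

Q̄_A / Q̄_B ≈ 3.62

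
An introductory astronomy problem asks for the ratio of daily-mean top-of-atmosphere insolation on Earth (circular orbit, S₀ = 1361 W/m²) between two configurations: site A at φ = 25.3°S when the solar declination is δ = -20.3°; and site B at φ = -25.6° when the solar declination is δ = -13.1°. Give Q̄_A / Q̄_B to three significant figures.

— Configuration A (φ=-25.3°):
cos H₀ = −tan(-25.3°) tan(-20.300°) = -0.1749, H₀ = 1.7466 rad.
Bracket: H₀ sin φ sin δ + cos φ cos δ sin H₀ = 1.7466×-0.42736×-0.34694 + 0.90408×0.93789×0.98459 = 0.258965 + 0.834861 = 1.093826.
Q̄ = (S₀/π) × [bracket] = (1361/π) × 1.093826 = 473.87 W/m².
— Configuration B (φ=-25.6°):
cos H₀ = −tan(-25.6°) tan(-13.100°) = -0.1115, H₀ = 1.6825 rad.
Bracket: H₀ sin φ sin δ + cos φ cos δ sin H₀ = 1.6825×-0.43209×-0.22665 + 0.90183×0.97398×0.99377 = 0.164773 + 0.872892 = 1.037665.
Q̄ = (S₀/π) × [bracket] = (1361/π) × 1.037665 = 449.54 W/m².
Ratio Q̄_A / Q̄_B = 473.87 / 449.54 = 1.054.

Q̄_A / Q̄_B ≈ 1.05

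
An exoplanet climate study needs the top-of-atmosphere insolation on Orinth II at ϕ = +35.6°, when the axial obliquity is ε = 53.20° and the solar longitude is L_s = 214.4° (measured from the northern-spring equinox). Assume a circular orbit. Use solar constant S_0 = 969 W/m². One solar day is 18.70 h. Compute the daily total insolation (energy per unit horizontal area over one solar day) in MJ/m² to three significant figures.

7.47 MJ/m²

Solar declination: sin δ = sin ε · sin L_s = sin 53.20° × sin 214.4° = -0.45239, so δ = -26.897°.
cos h₀ = −tan(+35.6°) tan(-26.897°) = 0.3632, h₀ = 1.1991 rad.
Bracket: h₀ sin ϕ sin δ + cos ϕ cos δ sin h₀ = 1.1991×0.58212×-0.45239 + 0.81310×0.89182×0.93173 = -0.315777 + 0.675634 = 0.359857.
Q̄ = (S_0/π) × [bracket] = (969/π) × 0.359857 = 111.00 W/m².
Daily total = Q̄ × 18.70 h × 3600 s/h = 111.00 × 18.70 × 3600 / 10⁶ = 7.473 MJ/m².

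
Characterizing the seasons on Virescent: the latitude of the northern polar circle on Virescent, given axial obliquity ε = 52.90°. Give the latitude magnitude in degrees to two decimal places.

The polar circle is the lowest latitude that experiences at least one full rotation of continuous daylight at the northern-summer solstice; it lies at |ϕ| = 90° − ε = 90° − 52.90° = 37.10°.

37.10°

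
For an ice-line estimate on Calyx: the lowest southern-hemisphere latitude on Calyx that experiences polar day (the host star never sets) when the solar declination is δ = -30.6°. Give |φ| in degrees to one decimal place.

|φ| = 59.4°

Polar day requires cos H₀ = −tan φ tan δ ≤ −1, i.e. tan φ tan δ ≥ 1.
The boundary is |tan φ| · |tan δ| = 1, so |φ| = 90° − |δ| = 90° − 30.6° = 59.4° in the southern hemisphere.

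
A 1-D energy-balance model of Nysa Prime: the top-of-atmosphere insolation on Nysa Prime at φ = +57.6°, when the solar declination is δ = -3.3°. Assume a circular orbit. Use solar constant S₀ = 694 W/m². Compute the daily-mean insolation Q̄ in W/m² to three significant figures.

cos H₀ = −tan(+57.6°) tan(-3.300°) = 0.0909, H₀ = 1.4798 rad.
Bracket: H₀ sin φ sin δ + cos φ cos δ sin H₀ = 1.4798×0.84433×-0.05756 + 0.53583×0.99834×0.99586 = -0.071918 + 0.532726 = 0.460808.
Q̄ = (S₀/π) × [bracket] = (694/π) × 0.460808 = 101.8 W/m².

Q̄ ≈ 102 W/m²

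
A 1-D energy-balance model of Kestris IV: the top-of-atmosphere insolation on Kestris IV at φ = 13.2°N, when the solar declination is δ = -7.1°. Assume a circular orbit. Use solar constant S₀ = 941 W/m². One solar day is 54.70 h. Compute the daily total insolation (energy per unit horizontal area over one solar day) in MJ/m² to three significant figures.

54.4 MJ/m²

cos H₀ = −tan(+13.2°) tan(-7.100°) = 0.0292, H₀ = 1.5416 rad.
Bracket: H₀ sin φ sin δ + cos φ cos δ sin H₀ = 1.5416×0.22835×-0.12360 + 0.97358×0.99233×0.99957 = -0.043510 + 0.965697 = 0.922187.
Q̄ = (S₀/π) × [bracket] = (941/π) × 0.922187 = 276.22 W/m².
Daily total = Q̄ × 54.70 h × 3600 s/h = 276.22 × 54.70 × 3600 / 10⁶ = 54.39 MJ/m².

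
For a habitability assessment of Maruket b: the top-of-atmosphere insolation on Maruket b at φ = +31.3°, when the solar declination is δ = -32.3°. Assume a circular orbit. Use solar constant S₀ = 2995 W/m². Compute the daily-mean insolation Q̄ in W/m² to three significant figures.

Q̄ ≈ 324 W/m²

cos H₀ = −tan(+31.3°) tan(-32.300°) = 0.3844, H₀ = 1.1763 rad.
Bracket: H₀ sin φ sin δ + cos φ cos δ sin H₀ = 1.1763×0.51952×-0.53435 + 0.85446×0.84526×0.92318 = -0.326547 + 0.666758 = 0.340211.
Q̄ = (S₀/π) × [bracket] = (2995/π) × 0.340211 = 324.3 W/m².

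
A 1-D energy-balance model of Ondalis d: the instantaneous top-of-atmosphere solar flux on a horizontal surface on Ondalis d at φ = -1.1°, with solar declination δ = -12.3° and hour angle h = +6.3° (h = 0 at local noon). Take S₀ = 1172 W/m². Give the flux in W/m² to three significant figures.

1.14e+03 W/m²

cos θ_z = sin φ sin δ + cos φ cos δ cos h = 0.004090 + 0.970966 = 0.975056.
Flux = S₀ · cos θ_z = 1172 × 0.975056 = 1143 W/m².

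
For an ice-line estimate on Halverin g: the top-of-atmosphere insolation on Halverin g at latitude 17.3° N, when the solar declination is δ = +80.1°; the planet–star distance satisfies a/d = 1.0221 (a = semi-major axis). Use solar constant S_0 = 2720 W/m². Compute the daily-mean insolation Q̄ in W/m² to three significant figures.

Q̄ ≈ 832 W/m²

cos h₀ = −tan(+17.3°) tan(+80.100°) = -1.7846 ≤ −1 ⇒ polar day, h₀ = π.
Bracket: h₀ sin ϕ sin δ + cos ϕ cos δ sin h₀ = 3.1416×0.29737×0.98511 + 0.95476×0.17193×0.00000 = 0.920307 + 0.000000 = 0.920307.
Inverse-square distance factor (a/d)² = 1.0221² = 1.044688.
Q̄ = (S_0/π) × 1.044688 × [bracket] = (2720/π) × 1.044688 × 0.920307 = 832.4 W/m².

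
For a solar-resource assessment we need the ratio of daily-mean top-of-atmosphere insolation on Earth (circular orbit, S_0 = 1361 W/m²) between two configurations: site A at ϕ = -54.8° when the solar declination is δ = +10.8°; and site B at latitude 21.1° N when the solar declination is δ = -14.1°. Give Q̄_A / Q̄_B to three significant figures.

Q̄_A / Q̄_B ≈ 0.449

— Configuration A (ϕ=-54.8°):
cos h₀ = −tan(-54.8°) tan(+10.800°) = 0.2704, h₀ = 1.2970 rad.
Bracket: h₀ sin ϕ sin δ + cos ϕ cos δ sin h₀ = 1.2970×-0.81714×0.18738 + 0.57643×0.98229×0.96274 = -0.198591 + 0.545124 = 0.346533.
Q̄ = (S_0/π) × [bracket] = (1361/π) × 0.346533 = 150.12 W/m².
— Configuration B (ϕ=+21.1°):
cos h₀ = −tan(+21.1°) tan(-14.100°) = 0.0969, h₀ = 1.4737 rad.
Bracket: h₀ sin ϕ sin δ + cos ϕ cos δ sin h₀ = 1.4737×0.36000×-0.24362 + 0.93295×0.96987×0.99529 = -0.129248 + 0.900578 = 0.771330.
Q̄ = (S_0/π) × [bracket] = (1361/π) × 0.771330 = 334.16 W/m².
Ratio Q̄_A / Q̄_B = 150.12 / 334.16 = 0.4492.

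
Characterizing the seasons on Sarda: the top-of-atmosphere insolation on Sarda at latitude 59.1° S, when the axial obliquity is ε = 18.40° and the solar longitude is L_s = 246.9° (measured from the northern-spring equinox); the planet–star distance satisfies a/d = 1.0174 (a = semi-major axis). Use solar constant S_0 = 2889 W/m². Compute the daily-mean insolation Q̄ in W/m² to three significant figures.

Q̄ ≈ 902 W/m²

Solar declination: sin δ = sin ε · sin L_s = sin 18.40° × sin 246.9° = -0.29034, so δ = -16.878°.
cos h₀ = −tan(-59.1°) tan(-16.878°) = -0.5070, h₀ = 2.1025 rad.
Bracket: h₀ sin ϕ sin δ + cos ϕ cos δ sin h₀ = 2.1025×-0.85806×-0.29034 + 0.51354×0.95692×0.86197 = 0.523794 + 0.423586 = 0.947380.
Inverse-square distance factor (a/d)² = 1.0174² = 1.035103.
Q̄ = (S_0/π) × 1.035103 × [bracket] = (2889/π) × 1.035103 × 0.947380 = 901.8 W/m².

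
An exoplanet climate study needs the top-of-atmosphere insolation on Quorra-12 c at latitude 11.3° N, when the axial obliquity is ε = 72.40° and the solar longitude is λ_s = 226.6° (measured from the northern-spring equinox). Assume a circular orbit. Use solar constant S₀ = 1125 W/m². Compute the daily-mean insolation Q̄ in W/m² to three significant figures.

Solar declination: sin δ = sin ε · sin λ_s = sin 72.40° × sin 226.6° = -0.69256, so δ = -43.833°.
cos H₀ = −tan(+11.3°) tan(-43.833°) = 0.1918, H₀ = 1.3778 rad.
Bracket: H₀ sin φ sin δ + cos φ cos δ sin H₀ = 1.3778×0.19595×-0.69256 + 0.98061×0.72136×0.98143 = -0.186977 + 0.694237 = 0.507260.
Q̄ = (S₀/π) × [bracket] = (1125/π) × 0.507260 = 181.6 W/m².

Q̄ ≈ 182 W/m²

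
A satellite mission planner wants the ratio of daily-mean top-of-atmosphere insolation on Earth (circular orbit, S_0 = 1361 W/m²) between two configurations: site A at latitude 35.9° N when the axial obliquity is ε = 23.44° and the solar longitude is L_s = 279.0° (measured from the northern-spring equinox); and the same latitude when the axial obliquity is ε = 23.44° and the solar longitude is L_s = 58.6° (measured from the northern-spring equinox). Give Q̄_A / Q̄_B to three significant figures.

— Configuration A (ϕ=+35.9°):
Solar declination: sin δ = sin ε · sin L_s = sin 23.44° × sin 279.0° = -0.39289, so δ = -23.135°.
cos h₀ = −tan(+35.9°) tan(-23.135°) = 0.3093, h₀ = 1.2564 rad.
Bracket: h₀ sin ϕ sin δ + cos ϕ cos δ sin h₀ = 1.2564×0.58637×-0.39289 + 0.81004×0.91959×0.95097 = -0.289448 + 0.708382 = 0.418934.
Q̄ = (S_0/π) × [bracket] = (1361/π) × 0.418934 = 181.49 W/m².
— Configuration B (ϕ=+35.9°):
Solar declination: sin δ = sin ε · sin L_s = sin 23.44° × sin 58.6° = 0.33953, so δ = +19.848°.
cos h₀ = −tan(+35.9°) tan(+19.848°) = -0.2613, h₀ = 1.8352 rad.
Bracket: h₀ sin ϕ sin δ + cos ϕ cos δ sin h₀ = 1.8352×0.58637×0.33953 + 0.81004×0.94059×0.96526 = 0.365370 + 0.735447 = 1.100817.
Q̄ = (S_0/π) × [bracket] = (1361/π) × 1.100817 = 476.90 W/m².
Ratio Q̄_A / Q̄_B = 181.49 / 476.90 = 0.3806.

Q̄_A / Q̄_B ≈ 0.381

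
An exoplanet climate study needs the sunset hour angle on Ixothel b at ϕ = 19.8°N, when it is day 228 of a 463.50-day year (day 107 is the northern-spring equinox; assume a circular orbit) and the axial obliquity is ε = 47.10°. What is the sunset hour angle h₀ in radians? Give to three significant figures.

h₀ = 1.97 rad

Solar longitude: L_s = 360° × (228 − 107)/463.50 = 93.981°.
sin δ = sin 47.10° × sin 93.981° = 0.73078, so δ = +46.951°.
cos h₀ = −tan ϕ · tan δ = −tan(+19.8°) × tan(+46.951°) = -0.3854, so h₀ = 1.9665 rad = 112.67°.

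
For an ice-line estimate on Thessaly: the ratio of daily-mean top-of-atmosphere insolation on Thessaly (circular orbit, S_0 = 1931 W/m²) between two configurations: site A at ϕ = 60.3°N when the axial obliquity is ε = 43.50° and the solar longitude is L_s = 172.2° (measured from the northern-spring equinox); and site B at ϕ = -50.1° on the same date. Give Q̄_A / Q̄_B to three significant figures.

Q̄_A / Q̄_B ≈ 1.18

— Configuration A (ϕ=+60.3°):
Solar declination: sin δ = sin ε · sin L_s = sin 43.50° × sin 172.2° = 0.09342, so δ = +5.360°.
cos h₀ = −tan(+60.3°) tan(+5.360°) = -0.1645, h₀ = 1.7361 rad.
Bracket: h₀ sin ϕ sin δ + cos ϕ cos δ sin h₀ = 1.7361×0.86863×0.09342 + 0.49546×0.99563×0.98638 = 0.140880 + 0.486576 = 0.627456.
Q̄ = (S_0/π) × [bracket] = (1931/π) × 0.627456 = 385.67 W/m².
— Configuration B (ϕ=-50.1°):
cos h₀ = −tan(-50.1°) tan(+5.360°) = 0.1122, h₀ = 1.4583 rad.
Bracket: h₀ sin ϕ sin δ + cos ϕ cos δ sin h₀ = 1.4583×-0.76717×0.09342 + 0.64145×0.99563×0.99368 = -0.104515 + 0.634611 = 0.530096.
Q̄ = (S_0/π) × [bracket] = (1931/π) × 0.530096 = 325.83 W/m².
Ratio Q̄_A / Q̄_B = 385.67 / 325.83 = 1.184.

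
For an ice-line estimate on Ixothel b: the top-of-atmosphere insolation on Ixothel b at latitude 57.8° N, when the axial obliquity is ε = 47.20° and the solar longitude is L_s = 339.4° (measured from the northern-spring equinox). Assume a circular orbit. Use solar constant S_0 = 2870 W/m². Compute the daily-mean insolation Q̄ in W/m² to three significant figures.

Q̄ ≈ 200 W/m²

Solar declination: sin δ = sin ε · sin L_s = sin 47.20° × sin 339.4° = -0.25816, so δ = -14.961°.
cos h₀ = −tan(+57.8°) tan(-14.961°) = 0.4243, h₀ = 1.1326 rad.
Bracket: h₀ sin ϕ sin δ + cos ϕ cos δ sin h₀ = 1.1326×0.84619×-0.25816 + 0.53288×0.96610×0.90551 = -0.247419 + 0.466170 = 0.218751.
Q̄ = (S_0/π) × [bracket] = (2870/π) × 0.218751 = 199.8 W/m².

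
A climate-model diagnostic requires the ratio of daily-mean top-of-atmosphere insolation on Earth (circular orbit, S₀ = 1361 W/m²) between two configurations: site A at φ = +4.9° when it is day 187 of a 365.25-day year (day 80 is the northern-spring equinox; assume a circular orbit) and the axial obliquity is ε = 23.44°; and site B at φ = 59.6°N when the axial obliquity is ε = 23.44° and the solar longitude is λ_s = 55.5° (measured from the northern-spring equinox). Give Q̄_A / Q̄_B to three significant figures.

— Configuration A (φ=+4.9°):
Solar longitude: λ_s = 360° × (187 − 80)/365.25 = 105.462°.
sin δ = sin 23.44° × sin 105.462° = 0.38339, so δ = +22.544°.
cos H₀ = −tan(+4.9°) tan(+22.544°) = -0.0356, H₀ = 1.6064 rad.
Bracket: H₀ sin φ sin δ + cos φ cos δ sin H₀ = 1.6064×0.08542×0.38339 + 0.99635×0.92359×0.99937 = 0.052608 + 0.919639 = 0.972247.
Q̄ = (S₀/π) × [bracket] = (1361/π) × 0.972247 = 421.20 W/m².
— Configuration B (φ=+59.6°):
Solar declination: sin δ = sin ε · sin λ_s = sin 23.44° × sin 55.5° = 0.32783, so δ = +19.137°.
cos H₀ = −tan(+59.6°) tan(+19.137°) = -0.5915, H₀ = 2.2037 rad.
Bracket: H₀ sin φ sin δ + cos φ cos δ sin H₀ = 2.2037×0.86251×0.32783 + 0.50603×0.94474×0.80634 = 0.623111 + 0.385484 = 1.008595.
Q̄ = (S₀/π) × [bracket] = (1361/π) × 1.008595 = 436.94 W/m².
Ratio Q̄_A / Q̄_B = 421.20 / 436.94 = 0.9640.

Q̄_A / Q̄_B ≈ 0.964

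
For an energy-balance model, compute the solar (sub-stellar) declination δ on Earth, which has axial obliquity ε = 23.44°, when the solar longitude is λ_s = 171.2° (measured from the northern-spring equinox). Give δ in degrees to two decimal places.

sin δ = sin ε · sin λ_s = sin 23.44° × sin 171.2° = 0.060856.
δ = arcsin(0.060856) = +3.49°.

δ = +3.49°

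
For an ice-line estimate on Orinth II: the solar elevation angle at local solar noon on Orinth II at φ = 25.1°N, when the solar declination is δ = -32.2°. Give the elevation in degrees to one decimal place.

32.7°

At local noon the hour angle is zero, so the zenith angle equals |φ − δ| = |+25.1° − (-32.200°)| = 57.300°.
Elevation = 90° − 57.300° = 32.7°.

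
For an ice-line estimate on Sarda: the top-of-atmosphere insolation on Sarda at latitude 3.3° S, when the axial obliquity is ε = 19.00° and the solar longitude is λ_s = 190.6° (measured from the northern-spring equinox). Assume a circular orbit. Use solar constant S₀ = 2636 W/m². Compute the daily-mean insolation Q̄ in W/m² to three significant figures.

Q̄ ≈ 841 W/m²

Solar declination: sin δ = sin ε · sin λ_s = sin 19.00° × sin 190.6° = -0.05989, so δ = -3.433°.
cos H₀ = −tan(-3.3°) tan(-3.433°) = -0.0035, H₀ = 1.5743 rad.
Bracket: H₀ sin φ sin δ + cos φ cos δ sin H₀ = 1.5743×-0.05756×-0.05989 + 0.99834×0.99821×0.99999 = 0.005427 + 0.996543 = 1.001970.
Q̄ = (S₀/π) × [bracket] = (2636/π) × 1.001970 = 840.7 W/m².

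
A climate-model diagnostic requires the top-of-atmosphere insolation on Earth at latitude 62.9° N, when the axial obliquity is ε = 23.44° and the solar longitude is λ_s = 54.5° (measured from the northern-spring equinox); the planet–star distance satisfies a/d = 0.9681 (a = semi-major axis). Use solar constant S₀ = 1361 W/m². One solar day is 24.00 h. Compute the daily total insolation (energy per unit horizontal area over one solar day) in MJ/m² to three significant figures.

Solar declination: sin δ = sin ε · sin λ_s = sin 23.44° × sin 54.5° = 0.32385, so δ = +18.896°.
cos H₀ = −tan(+62.9°) tan(+18.896°) = -0.6689, H₀ = 2.3035 rad.
Bracket: H₀ sin φ sin δ + cos φ cos δ sin H₀ = 2.3035×0.89021×0.32385 + 0.45554×0.94611×0.74335 = 0.664086 + 0.320377 = 0.984463.
Inverse-square distance factor (a/d)² = 0.9681² = 0.937218.
Q̄ = (S₀/π) × 0.937218 × [bracket] = (1361/π) × 0.937218 × 0.984463 = 399.71 W/m².
Daily total = Q̄ × 24.00 h × 3600 s/h = 399.71 × 24.00 × 3600 / 10⁶ = 34.53 MJ/m².

34.5 MJ/m²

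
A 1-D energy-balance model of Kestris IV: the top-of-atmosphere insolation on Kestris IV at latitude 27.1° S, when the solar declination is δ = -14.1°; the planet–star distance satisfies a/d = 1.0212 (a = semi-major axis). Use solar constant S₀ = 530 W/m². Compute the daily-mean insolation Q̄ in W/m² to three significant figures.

cos H₀ = −tan(-27.1°) tan(-14.100°) = -0.1285, H₀ = 1.6997 rad.
Bracket: H₀ sin φ sin δ + cos φ cos δ sin H₀ = 1.6997×-0.45554×-0.24362 + 0.89021×0.96987×0.99170 = 0.188630 + 0.856222 = 1.044852.
Inverse-square distance factor (a/d)² = 1.0212² = 1.042849.
Q̄ = (S₀/π) × 1.042849 × [bracket] = (530/π) × 1.042849 × 1.044852 = 183.8 W/m².

Q̄ ≈ 184 W/m²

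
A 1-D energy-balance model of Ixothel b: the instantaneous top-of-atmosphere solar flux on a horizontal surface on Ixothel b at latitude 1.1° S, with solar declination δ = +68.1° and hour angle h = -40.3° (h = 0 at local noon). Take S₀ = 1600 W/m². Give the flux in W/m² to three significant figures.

cos θ_z = sin φ sin δ + cos φ cos δ cos h = -0.017812 + 0.284414 = 0.266602.
Flux = S₀ · cos θ_z = 1600 × 0.266602 = 426.6 W/m².

427 W/m²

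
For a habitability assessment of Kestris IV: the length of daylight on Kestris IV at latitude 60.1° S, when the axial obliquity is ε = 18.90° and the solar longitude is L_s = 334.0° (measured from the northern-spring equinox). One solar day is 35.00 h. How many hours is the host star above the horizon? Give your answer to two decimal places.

Solar declination: sin δ = sin ε · sin L_s = sin 18.90° × sin 334.0° = -0.14200, so δ = -8.163°.
cos h₀ = −tan ϕ · tan δ = −tan(-60.1°) × tan(-8.163°) = -0.2495, so h₀ = 1.8229 rad = 104.45°.
Daylight = 2h₀/(2π) × 35.00 h = (1.8229/π) × 35.00 = 20.31 h.

20.31 h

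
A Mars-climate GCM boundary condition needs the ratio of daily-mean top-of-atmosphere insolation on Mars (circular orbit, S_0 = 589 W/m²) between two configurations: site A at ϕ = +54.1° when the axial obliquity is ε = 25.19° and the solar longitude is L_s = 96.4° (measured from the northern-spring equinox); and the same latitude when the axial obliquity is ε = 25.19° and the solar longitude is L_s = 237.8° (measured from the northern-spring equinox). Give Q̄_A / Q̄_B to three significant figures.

— Configuration A (ϕ=+54.1°):
Solar declination: sin δ = sin ε · sin L_s = sin 25.19° × sin 96.4° = 0.42297, so δ = +25.022°.
cos h₀ = −tan(+54.1°) tan(+25.022°) = -0.6448, h₀ = 2.2716 rad.
Bracket: h₀ sin ϕ sin δ + cos ϕ cos δ sin h₀ = 2.2716×0.81004×0.42297 + 0.58637×0.90614×0.76433 = 0.778302 + 0.406114 = 1.184416.
Q̄ = (S_0/π) × [bracket] = (589/π) × 1.184416 = 222.06 W/m².
— Configuration B (ϕ=+54.1°):
Solar declination: sin δ = sin ε · sin L_s = sin 25.19° × sin 237.8° = -0.36016, so δ = -21.110°.
cos h₀ = −tan(+54.1°) tan(-21.110°) = 0.5333, h₀ = 1.0083 rad.
Bracket: h₀ sin ϕ sin δ + cos ϕ cos δ sin h₀ = 1.0083×0.81004×-0.36016 + 0.58637×0.93289×0.84591 = -0.294165 + 0.462729 = 0.168564.
Q̄ = (S_0/π) × [bracket] = (589/π) × 0.168564 = 31.603 W/m².
Ratio Q̄_A / Q̄_B = 222.06 / 31.603 = 7.027.

Q̄_A / Q̄_B ≈ 7.03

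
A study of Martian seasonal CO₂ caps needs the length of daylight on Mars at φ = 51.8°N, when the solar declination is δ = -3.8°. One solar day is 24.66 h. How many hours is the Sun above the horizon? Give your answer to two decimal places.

cos H₀ = −tan φ · tan δ = −tan(+51.8°) × tan(-3.800°) = 0.0844, so H₀ = 1.4863 rad = 85.16°.
Daylight = 2H₀/(2π) × 24.66 h = (1.4863/π) × 24.66 = 11.67 h.

11.67 h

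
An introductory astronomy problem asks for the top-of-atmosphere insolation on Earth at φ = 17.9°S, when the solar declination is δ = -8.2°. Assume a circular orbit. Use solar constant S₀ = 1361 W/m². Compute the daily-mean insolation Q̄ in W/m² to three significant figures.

cos H₀ = −tan(-17.9°) tan(-8.200°) = -0.0465, H₀ = 1.6174 rad.
Bracket: H₀ sin φ sin δ + cos φ cos δ sin H₀ = 1.6174×-0.30736×-0.14263 + 0.95159×0.98978×0.99892 = 0.070905 + 0.940848 = 1.011753.
Q̄ = (S₀/π) × [bracket] = (1361/π) × 1.011753 = 438.3 W/m².

Q̄ ≈ 438 W/m²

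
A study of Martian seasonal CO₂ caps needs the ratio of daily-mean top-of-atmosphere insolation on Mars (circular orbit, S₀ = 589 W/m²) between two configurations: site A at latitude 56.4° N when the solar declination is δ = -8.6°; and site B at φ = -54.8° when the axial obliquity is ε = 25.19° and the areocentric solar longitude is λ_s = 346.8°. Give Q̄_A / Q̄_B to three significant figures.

— Configuration A (φ=+56.4°):
cos H₀ = −tan(+56.4°) tan(-8.600°) = 0.2276, H₀ = 1.3412 rad.
Bracket: H₀ sin φ sin δ + cos φ cos δ sin H₀ = 1.3412×0.83292×-0.14954 + 0.55339×0.98876×0.97375 = -0.167053 + 0.532807 = 0.365754.
Q̄ = (S₀/π) × [bracket] = (589/π) × 0.365754 = 68.573 W/m².
— Configuration B (φ=-54.8°):
sin δ = sin 25.19° × sin 346.8° = -0.09719, so δ = -5.577°.
cos H₀ = −tan(-54.8°) tan(-5.577°) = -0.1384, H₀ = 1.7097 rad.
Bracket: H₀ sin φ sin δ + cos φ cos δ sin H₀ = 1.7097×-0.81714×-0.09719 + 0.57643×0.99527×0.99037 = 0.135781 + 0.568179 = 0.703960.
Q̄ = (S₀/π) × [bracket] = (589/π) × 0.703960 = 131.98 W/m².
Ratio Q̄_A / Q̄_B = 68.573 / 131.98 = 0.5196.

Q̄_A / Q̄_B ≈ 0.520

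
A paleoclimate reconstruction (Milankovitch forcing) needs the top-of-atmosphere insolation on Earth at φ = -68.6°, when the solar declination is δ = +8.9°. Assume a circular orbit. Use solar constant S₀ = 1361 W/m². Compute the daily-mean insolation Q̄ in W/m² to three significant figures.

cos H₀ = −tan(-68.6°) tan(+8.900°) = 0.3996, H₀ = 1.1597 rad.
Bracket: H₀ sin φ sin δ + cos φ cos δ sin H₀ = 1.1597×-0.93106×0.15471 + 0.36488×0.98796×0.91670 = -0.167048 + 0.330458 = 0.163410.
Q̄ = (S₀/π) × [bracket] = (1361/π) × 0.163410 = 70.79 W/m².

Q̄ ≈ 70.8 W/m²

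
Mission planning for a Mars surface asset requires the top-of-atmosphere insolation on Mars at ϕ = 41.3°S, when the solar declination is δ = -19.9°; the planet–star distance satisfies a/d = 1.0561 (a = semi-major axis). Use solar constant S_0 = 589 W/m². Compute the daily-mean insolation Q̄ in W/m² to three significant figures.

cos h₀ = −tan(-41.3°) tan(-19.900°) = -0.3180, h₀ = 1.8944 rad.
Bracket: h₀ sin ϕ sin δ + cos ϕ cos δ sin h₀ = 1.8944×-0.66000×-0.34038 + 0.75126×0.94029×0.94808 = 0.425578 + 0.669726 = 1.095304.
Inverse-square distance factor (a/d)² = 1.0561² = 1.115347.
Q̄ = (S_0/π) × 1.115347 × [bracket] = (589/π) × 1.115347 × 1.095304 = 229.0 W/m².

Q̄ ≈ 229 W/m²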